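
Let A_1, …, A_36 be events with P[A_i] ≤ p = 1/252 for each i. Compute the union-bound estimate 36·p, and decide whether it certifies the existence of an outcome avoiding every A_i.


Union bound: P[∪_{i=1}^{36} A_i] ≤ Σ_i P[A_i] ≤ 36·p = 36·(1/252) = 1/7.
Numerically: 1/7 ≈ 0.143.
Is 1/7 < 1? YES.
Since P[∪ A_i] ≤ 1/7 < 1, the complement has P[∩ A_i^c] ≥ 1 − 1/7 = 6/7 > 0, so some outcome avoids every A_i.

36·p = 1/7 ≈ 0.143; existence CERTIFIED by the union bound.


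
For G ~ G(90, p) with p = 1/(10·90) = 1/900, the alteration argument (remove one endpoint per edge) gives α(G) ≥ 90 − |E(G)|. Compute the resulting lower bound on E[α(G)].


E[|E(G)|] = C(90, 2)·p = 4005 · (1/900) = 89/20.
E[α(G)] ≥ n − E[|E(G)|] = 90 − 89/20 = 1711/20.
Numerically: ≈ 85.550000.
(This is only a lower bound; the true E[α(G)] may be larger.)

E[α(G)] ≥ 1711/20 ≈ 85.550000.


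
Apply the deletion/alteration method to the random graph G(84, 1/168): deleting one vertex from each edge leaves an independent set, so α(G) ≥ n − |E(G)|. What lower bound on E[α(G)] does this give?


E[|E(G)|] = C(84, 2)·p = 3486 · (1/168) = 83/4.
E[α(G)] ≥ n − E[|E(G)|] = 84 − 83/4 = 253/4.
Numerically: ≈ 63.250000.
(This is only a lower bound; the true E[α(G)] may be larger.)

E[α(G)] ≥ 253/4 ≈ 63.250000.


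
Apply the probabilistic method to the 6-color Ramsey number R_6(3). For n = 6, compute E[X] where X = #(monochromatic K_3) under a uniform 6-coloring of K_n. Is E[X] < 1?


E[X] = C(6, 3) · 6^{1 − 3} = 20 · 6^{−2} = 20/36.
As a reduced fraction: E[X] = 5/9 ≈ 0.556.
Is E[X] < 1? YES.
Since E[X] < 1, there exists a 6-coloring of K_{6} with no monochromatic K_3; hence R_6(3) > 6.

E[X] = 5/9 ≈ 0.556; E[X] < 1, so R_6(3) > 6.


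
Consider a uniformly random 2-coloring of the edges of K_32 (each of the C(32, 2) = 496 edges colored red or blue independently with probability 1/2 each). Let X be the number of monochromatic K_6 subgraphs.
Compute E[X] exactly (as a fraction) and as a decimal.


Let X = Σ_S X_S over the C(32, 6) = 906192 subsets S of size 6, where X_S = 1 if the K_6 on S is monochromatic.
For a fixed S, the K_6 on S has C(6, 2) = 15 edges. P[all 15 edges red] = (1/2)^15, and likewise for blue, so P[monochromatic] = 2·(1/2)^15 = 2^{1 − 15} = 1/16384.
Summing: E[X] = C(32, 6) · 2^{1 − 15} = 906192 · 1/16384 = 56637/1024.
Numerically: E[X] ≈ 55.3096.

E[X] = C(32,6)·2^(1−C(6,2)) = 56637/1024 ≈ 55.3096.


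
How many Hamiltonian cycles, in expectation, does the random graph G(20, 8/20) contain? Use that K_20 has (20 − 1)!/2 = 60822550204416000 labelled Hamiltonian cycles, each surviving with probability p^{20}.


K_20 has (20 − 1)!/2 = 60822550204416000 labelled Hamiltonian cycles.
For each such Hamiltonian cycle H, let X_H = 1 if all 20 edges of H are present in G. Then P[X_H = 1] = p^{20} = (2/5)^{20} = 1048576/95367431640625.
By linearity of expectation: E[X] = Σ_H E[X_H] = 60822550204416000 · p^{20} = 60822550204416000 · 1048576/95367431640625 = 510216531225165692928/762939453125.
Numerically: E[X] ≈ 6.68751e+08.

E[X] = 60822550204416000 · (2/5)^{20} = 510216531225165692928/762939453125 ≈ 6.68751e+08.


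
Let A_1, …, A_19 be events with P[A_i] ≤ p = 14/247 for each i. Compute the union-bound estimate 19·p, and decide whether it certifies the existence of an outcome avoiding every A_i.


Union bound: P[∪_{i=1}^{19} A_i] ≤ Σ_i P[A_i] ≤ 19·p = 19·(14/247) = 14/13.
Numerically: 14/13 ≈ 1.0769.
Is 14/13 < 1? NO.
Since the bound 14/13 is ≥ 1, the union bound is uninformative here; it does NOT by itself certify existence.

19·p = 14/13 ≈ 1.0769; existence NOT certified by the union bound.


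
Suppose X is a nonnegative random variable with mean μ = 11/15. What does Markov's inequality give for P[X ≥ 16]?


μ = E[X] = 11/15, a = 16.
Markov: P[X ≥ 16] ≤ μ/a = (11/15)/16 = 11/240.
Numerically: ≈ 0.046.
(Since a = 16 > μ = 0.733, the bound 11/240 is < 1 and informative.)

P[X ≥ 16] ≤ 11/240 ≈ 0.046.


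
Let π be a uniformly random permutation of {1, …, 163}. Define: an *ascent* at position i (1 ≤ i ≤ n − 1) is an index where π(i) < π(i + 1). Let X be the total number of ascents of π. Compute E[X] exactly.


Write X = Σ X_I over i = 1, …, 162, with X_I the indicator of one ascent.
There are 162 indicators.
For each fixed i, the pair (π(i), π(i+1)) is a uniformly random ordered pair of distinct values from {1, …, 163}; by symmetry P[π(i) < π(i+1)] = 1/2.
By linearity: E[X] = 162 · (1/2) = (163 − 1) · (1/2) = 81 ≈ 81.000000.

E[X] = 81 = 81.000000.


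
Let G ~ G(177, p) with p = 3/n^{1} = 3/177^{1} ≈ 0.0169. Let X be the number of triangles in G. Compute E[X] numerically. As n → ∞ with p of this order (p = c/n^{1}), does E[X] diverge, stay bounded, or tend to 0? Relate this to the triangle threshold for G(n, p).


Number of potential triangles: C(177, 3) = 908600.
Each occurs with probability p³ ≈ (0.0169)³ ≈ 4.86905e-06.
By linearity: E[X] = C(177, 3)·p³ ≈ 908600 · 4.86905e-06 ≈ 4.424.
Here α = 1, so p = 3/n is exactly at the triangle threshold p ~ 1/n. Asymptotically E[X] → c³/6 = 3³/6 = 9/2 ≈ 4.500, a bounded constant. In this regime the triangle count is asymptotically Poisson(c³/6).

E[X] ≈ 4.424; in regime p = Θ(1/n^{1}) E[X] stays bounded (at the triangle threshold p ~ 1/n).


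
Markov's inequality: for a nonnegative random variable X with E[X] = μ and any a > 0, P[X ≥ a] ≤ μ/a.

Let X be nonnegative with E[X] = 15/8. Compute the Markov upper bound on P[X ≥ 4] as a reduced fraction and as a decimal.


μ = E[X] = 15/8, a = 4.
Markov: P[X ≥ 4] ≤ μ/a = (15/8)/4 = 15/32.
Numerically: ≈ 0.4688.
(Since a = 4 > μ = 1.8750, the bound 15/32 is < 1 and informative.)

P[X ≥ 4] ≤ 15/32 ≈ 0.4688.


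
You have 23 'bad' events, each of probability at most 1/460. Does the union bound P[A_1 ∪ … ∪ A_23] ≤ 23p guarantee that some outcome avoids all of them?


Union bound: P[∪_{i=1}^{23} A_i] ≤ Σ_i P[A_i] ≤ 23·p = 23·(1/460) = 1/20.
Numerically: 1/20 ≈ 0.050.
Is 1/20 < 1? YES.
Since P[∪ A_i] ≤ 1/20 < 1, the complement has P[∩ A_i^c] ≥ 1 − 1/20 = 19/20 > 0, so some outcome avoids every A_i.

23·p = 1/20 ≈ 0.050; existence CERTIFIED by the union bound.


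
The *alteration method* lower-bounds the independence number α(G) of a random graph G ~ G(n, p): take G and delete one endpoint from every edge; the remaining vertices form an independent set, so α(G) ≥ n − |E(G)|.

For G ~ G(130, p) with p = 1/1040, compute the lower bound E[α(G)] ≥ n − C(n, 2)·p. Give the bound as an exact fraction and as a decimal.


E[|E(G)|] = C(130, 2)·p = 8385 · (1/1040) = 129/16.
E[α(G)] ≥ n − E[|E(G)|] = 130 − 129/16 = 1951/16.
Numerically: ≈ 121.937500.
(This is only a lower bound; the true E[α(G)] may be larger.)

E[α(G)] ≥ 1951/16 ≈ 121.937500.


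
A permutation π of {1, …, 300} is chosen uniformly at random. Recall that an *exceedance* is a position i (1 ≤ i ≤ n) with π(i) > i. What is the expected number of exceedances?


Write X = Σ_{i=1}^{300} X_i, where X_i = 1_{π(i) > i}.
For each fixed i, π(i) is uniform over {1, …, 300} (marginal of a uniform permutation), so P[π(i) > i] = (n − i)/n. Summing: Σ_{i=1}^{300} (n − i)/n = (0 + 1 + … + 299)/300 = 300(300 − 1)/(2·300) = (300 − 1)/2.
Hence E[X] = Σ_{i=1}^{300} (300 − i)/300 = 299/2 ≈ 149.50000.

E[X] = 299/2 = 149.50000.


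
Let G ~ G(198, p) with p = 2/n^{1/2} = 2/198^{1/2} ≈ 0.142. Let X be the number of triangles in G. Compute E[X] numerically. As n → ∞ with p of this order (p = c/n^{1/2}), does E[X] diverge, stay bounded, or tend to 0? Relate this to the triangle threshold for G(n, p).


Number of potential triangles: C(198, 3) = 1274196.
Each occurs with probability p³ ≈ (0.142)³ ≈ 2.87139e-03.
By linearity: E[X] = C(198, 3)·p³ ≈ 1274196 · 2.87139e-03 ≈ 3658.714.
Since α = 1/2 < 1, p = c/n^{1/2} ≫ 1/n is above the triangle threshold p ~ 1/n. Asymptotically E[X] ~ (c³/6)·n^{3(1−α)} = (2³/6)·n^{1.5} → ∞; triangles are abundant w.h.p.

E[X] ≈ 3658.714; in regime p = Θ(1/n^{1/2}) E[X] diverges (above the triangle threshold p ~ 1/n).


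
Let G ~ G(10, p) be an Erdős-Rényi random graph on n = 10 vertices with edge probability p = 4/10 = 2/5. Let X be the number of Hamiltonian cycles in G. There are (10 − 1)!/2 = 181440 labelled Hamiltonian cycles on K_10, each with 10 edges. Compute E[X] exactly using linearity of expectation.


K_10 has (10 − 1)!/2 = 181440 labelled Hamiltonian cycles.
For each such Hamiltonian cycle H, let X_H = 1 if all 10 edges of H are present in G. Then P[X_H = 1] = p^{10} = (2/5)^{10} = 1024/9765625.
Summing the indicators: E[X] = Σ_H E[X_H] = 181440 · p^{10} = 181440 · 1024/9765625 = 37158912/1953125.
Numerically: E[X] ≈ 19.0254.

E[X] = 181440 · (2/5)^{10} = 37158912/1953125 ≈ 19.0254.


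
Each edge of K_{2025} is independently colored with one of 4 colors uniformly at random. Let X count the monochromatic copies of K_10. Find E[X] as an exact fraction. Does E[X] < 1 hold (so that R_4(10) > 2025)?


E[X] = C(2025, 10) · 4^{1 − 45} = 312479209053472269772600560 · 4^{−44} = 312479209053472269772600560/309485009821345068724781056.
As a reduced fraction: E[X] = 19529950565842016860787535/19342813113834066795298816 ≈ 1.00967.
Is E[X] < 1? NO.
Since E[X] ≥ 1, the first-moment bound is inconclusive at n = 2025; it does NOT by itself certify R_4(10) > 2025.

E[X] = 19529950565842016860787535/19342813113834066795298816 ≈ 1.00967; E[X] ≥ 1; first-moment method inconclusive here.


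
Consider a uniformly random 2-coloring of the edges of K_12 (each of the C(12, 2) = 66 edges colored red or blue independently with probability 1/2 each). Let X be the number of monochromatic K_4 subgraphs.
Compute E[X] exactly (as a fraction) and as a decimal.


Let X = Σ_S X_S over the C(12, 4) = 495 subsets S of size 4, where X_S = 1 if the K_4 on S is monochromatic.
For a fixed S, the K_4 on S has C(4, 2) = 6 edges. P[all 6 edges red] = (1/2)^6, and likewise for blue, so P[monochromatic] = 2·(1/2)^6 = 2^{1 − 6} = 1/32.
By linearity: E[X] = C(12, 4) · 2^{1 − 6} = 495 · 1/32 = 495/32.
Numerically: E[X] ≈ 15.468750.

E[X] = C(12,4)·2^(1−C(4,2)) = 495/32 ≈ 15.468750.


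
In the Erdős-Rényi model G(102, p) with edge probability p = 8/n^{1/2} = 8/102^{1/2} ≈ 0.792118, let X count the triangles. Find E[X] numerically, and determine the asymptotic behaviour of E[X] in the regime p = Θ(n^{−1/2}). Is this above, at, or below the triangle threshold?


Number of potential triangles: C(102, 3) = 171700.
Each occurs with probability p³ ≈ (0.792118)³ ≈ 4.97015237e-01.
By linearity: E[X] = C(102, 3)·p³ ≈ 171700 · 4.97015237e-01 ≈ 85337.516237.
Since α = 1/2 < 1, p = c/n^{1/2} ≫ 1/n is above the triangle threshold p ~ 1/n. Asymptotically E[X] ~ (c³/6)·n^{3(1−α)} = (8³/6)·n^{1.5} → ∞; triangles are abundant w.h.p.

E[X] ≈ 85337.516237; in regime p = Θ(1/n^{1/2}) E[X] diverges (above the triangle threshold p ~ 1/n).


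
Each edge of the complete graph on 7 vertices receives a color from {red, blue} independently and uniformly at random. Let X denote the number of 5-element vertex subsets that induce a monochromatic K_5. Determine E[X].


Let X = Σ_S X_S over the C(7, 5) = 21 subsets S of size 5, where X_S = 1 if the K_5 on S is monochromatic.
For a fixed S, the K_5 on S has C(5, 2) = 10 edges. P[all 10 edges red] = (1/2)^10, and likewise for blue, so P[monochromatic] = 2·(1/2)^10 = 2^{1 − 10} = 1/512.
Summing: E[X] = C(7, 5) · 2^{1 − 10} = 21 · 1/512 = 21/512.
Numerically: E[X] ≈ 0.041016.

E[X] = C(7,5)·2^(1−C(5,2)) = 21/512 ≈ 0.041016.


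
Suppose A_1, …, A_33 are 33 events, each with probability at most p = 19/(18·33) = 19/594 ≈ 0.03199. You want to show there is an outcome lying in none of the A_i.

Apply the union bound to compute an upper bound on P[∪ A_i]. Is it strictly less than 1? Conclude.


Union bound: P[∪_{i=1}^{33} A_i] ≤ Σ_i P[A_i] ≤ 33·p = 33·(19/594) = 19/18.
Numerically: 19/18 ≈ 1.05556.
Is 19/18 < 1? NO.
Since the bound 19/18 is ≥ 1, the union bound is uninformative here; it does NOT by itself certify existence.

33·p = 19/18 ≈ 1.05556; existence NOT certified by the union bound.


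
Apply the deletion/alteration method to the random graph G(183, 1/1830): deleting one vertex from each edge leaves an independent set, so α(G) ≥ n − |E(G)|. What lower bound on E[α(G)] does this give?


E[|E(G)|] = C(183, 2)·p = 16653 · (1/1830) = 91/10.
E[α(G)] ≥ n − E[|E(G)|] = 183 − 91/10 = 1739/10.
Numerically: ≈ 173.9000.
(This is only a lower bound; the true E[α(G)] may be larger.)

E[α(G)] ≥ 1739/10 ≈ 173.9000.


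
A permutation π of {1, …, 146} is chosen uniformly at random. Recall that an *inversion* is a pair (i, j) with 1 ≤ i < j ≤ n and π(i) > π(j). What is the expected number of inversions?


Write X = Σ X_I over the C(146, 2) = 10585 pairs i < j, with X_I the indicator of one inversion.
There are 10585 indicators.
For each fixed pair i < j, the values π(i) and π(j) are two distinct elements of {1, …, 146} in uniformly random order; by symmetry P[π(i) > π(j)] = 1/2.
By linearity: E[X] = 10585 · (1/2) = C(146, 2) · (1/2) = 10585/2 = 10585/2 ≈ 5292.5000.

E[X] = 10585/2 = 5292.5000.


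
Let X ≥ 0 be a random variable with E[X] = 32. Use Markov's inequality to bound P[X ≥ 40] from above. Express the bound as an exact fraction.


μ = E[X] = 32, a = 40.
Markov: P[X ≥ 40] ≤ μ/a = (32)/40 = 4/5.
Numerically: ≈ 0.800000.
(Since a = 40 > μ = 32.000000, the bound 4/5 is < 1 and informative.)

P[X ≥ 40] ≤ 4/5 ≈ 0.800000.


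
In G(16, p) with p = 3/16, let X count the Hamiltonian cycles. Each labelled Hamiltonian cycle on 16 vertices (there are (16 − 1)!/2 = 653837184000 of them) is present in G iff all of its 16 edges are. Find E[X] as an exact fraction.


K_16 has (16 − 1)!/2 = 653837184000 labelled Hamiltonian cycles.
For each such Hamiltonian cycle H, let X_H = 1 if all 16 edges of H are present in G. Then P[X_H = 1] = p^{16} = (3/16)^{16} = 43046721/18446744073709551616.
Summing the indicators: E[X] = Σ_H E[X_H] = 653837184000 · p^{16} = 653837184000 · 43046721/18446744073709551616 = 27485885585032875/18014398509481984.
Numerically: E[X] ≈ 1.52577.

E[X] = 653837184000 · (3/16)^{16} = 27485885585032875/18014398509481984 ≈ 1.52577.


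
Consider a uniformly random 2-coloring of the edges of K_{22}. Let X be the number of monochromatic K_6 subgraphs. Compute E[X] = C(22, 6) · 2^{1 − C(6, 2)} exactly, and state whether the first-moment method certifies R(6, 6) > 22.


E[X] = C(22, 6) · 2^{1 − 15} = 74613 · 2^{−14} = 74613/16384.
As a reduced fraction: E[X] = 74613/16384 ≈ 4.5540161.
Is E[X] < 1? NO.
Since E[X] ≥ 1, the first-moment bound is inconclusive at n = 22; it does NOT by itself certify R(6, 6) > 22.

E[X] = 74613/16384 ≈ 4.5540161; E[X] ≥ 1; first-moment method inconclusive here.


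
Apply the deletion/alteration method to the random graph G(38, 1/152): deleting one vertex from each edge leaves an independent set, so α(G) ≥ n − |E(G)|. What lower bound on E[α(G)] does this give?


E[|E(G)|] = C(38, 2)·p = 703 · (1/152) = 37/8.
E[α(G)] ≥ n − E[|E(G)|] = 38 − 37/8 = 267/8.
Numerically: ≈ 33.375.
(This is only a lower bound; the true E[α(G)] may be larger.)

E[α(G)] ≥ 267/8 ≈ 33.375.


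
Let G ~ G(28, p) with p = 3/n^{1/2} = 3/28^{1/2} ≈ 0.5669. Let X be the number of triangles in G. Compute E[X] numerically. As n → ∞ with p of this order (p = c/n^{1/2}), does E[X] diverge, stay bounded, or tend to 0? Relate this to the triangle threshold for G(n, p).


Number of potential triangles: C(28, 3) = 3276.
Each occurs with probability p³ ≈ (0.5669)³ ≈ 1.822329e-01.
By linearity: E[X] = C(28, 3)·p³ ≈ 3276 · 1.822329e-01 ≈ 596.9949.
Since α = 1/2 < 1, p = c/n^{1/2} ≫ 1/n is above the triangle threshold p ~ 1/n. Asymptotically E[X] ~ (c³/6)·n^{3(1−α)} = (3³/6)·n^{1.5} → ∞; triangles are abundant w.h.p.

E[X] ≈ 596.9949; in regime p = Θ(1/n^{1/2}) E[X] diverges (above the triangle threshold p ~ 1/n).


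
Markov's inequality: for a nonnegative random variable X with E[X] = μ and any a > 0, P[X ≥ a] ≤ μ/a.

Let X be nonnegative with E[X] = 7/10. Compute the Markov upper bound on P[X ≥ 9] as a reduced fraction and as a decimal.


μ = E[X] = 7/10, a = 9.
Markov: P[X ≥ 9] ≤ μ/a = (7/10)/9 = 7/90.
Numerically: ≈ 0.0778.
(Since a = 9 > μ = 0.7000, the bound 7/90 is < 1 and informative.)

P[X ≥ 9] ≤ 7/90 ≈ 0.0778.


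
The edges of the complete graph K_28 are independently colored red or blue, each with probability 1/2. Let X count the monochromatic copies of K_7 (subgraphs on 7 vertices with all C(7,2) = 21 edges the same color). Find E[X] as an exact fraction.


Let X = Σ_S X_S over the C(28, 7) = 1184040 subsets S of size 7, where X_S = 1 if the K_7 on S is monochromatic.
For a fixed S, the K_7 on S has C(7, 2) = 21 edges. P[all 21 edges red] = (1/2)^21, and likewise for blue, so P[monochromatic] = 2·(1/2)^21 = 2^{1 − 21} = 1/1048576.
By linearity of expectation: E[X] = C(28, 7) · 2^{1 − 21} = 1184040 · 1/1048576 = 148005/131072.
Numerically: E[X] ≈ 1.12919.

E[X] = C(28,7)·2^(1−C(7,2)) = 148005/131072 ≈ 1.12919.


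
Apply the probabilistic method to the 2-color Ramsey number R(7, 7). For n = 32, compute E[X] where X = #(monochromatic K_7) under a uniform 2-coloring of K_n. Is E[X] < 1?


E[X] = C(32, 7) · 2^{1 − 21} = 3365856 · 2^{−20} = 3365856/1048576.
As a reduced fraction: E[X] = 105183/32768 ≈ 3.2099304.
Is E[X] < 1? NO.
Since E[X] ≥ 1, the first-moment bound is inconclusive at n = 32; it does NOT by itself certify R(7, 7) > 32.

E[X] = 105183/32768 ≈ 3.2099304; E[X] ≥ 1; first-moment method inconclusive here.


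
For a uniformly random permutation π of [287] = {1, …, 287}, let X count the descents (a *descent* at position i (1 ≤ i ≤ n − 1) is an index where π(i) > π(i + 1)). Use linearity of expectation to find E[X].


Write X = Σ X_I over i = 1, …, 286, with X_I the indicator of one descent.
There are 286 indicators.
For each fixed i, the pair (π(i), π(i+1)) is a uniformly random ordered pair of distinct values from {1, …, 287}; by symmetry P[π(i) > π(i+1)] = 1/2.
By linearity: E[X] = 286 · (1/2) = (287 − 1) · (1/2) = 143 ≈ 143.000.

E[X] = 143 = 143.000.


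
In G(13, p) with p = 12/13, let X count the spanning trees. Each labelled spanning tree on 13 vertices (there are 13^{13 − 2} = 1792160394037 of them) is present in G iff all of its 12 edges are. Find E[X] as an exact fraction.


K_13 has 13^{13 − 2} = 1792160394037 labelled spanning trees.
For each such spanning tree H, let X_H = 1 if all 12 edges of H are present in G. Then P[X_H = 1] = p^{12} = (12/13)^{12} = 8916100448256/23298085122481.
Summing the indicators: E[X] = Σ_H E[X_H] = 1792160394037 · p^{12} = 1792160394037 · 8916100448256/23298085122481 = 8916100448256/13.
Numerically: E[X] ≈ 6.85854e+11.

E[X] = 1792160394037 · (12/13)^{12} = 8916100448256/13 ≈ 6.85854e+11.


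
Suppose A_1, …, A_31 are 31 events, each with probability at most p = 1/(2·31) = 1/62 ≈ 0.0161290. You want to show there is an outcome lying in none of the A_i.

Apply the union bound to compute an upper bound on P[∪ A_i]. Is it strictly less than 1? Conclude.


Union bound: P[∪_{i=1}^{31} A_i] ≤ Σ_i P[A_i] ≤ 31·p = 31·(1/62) = 1/2.
Numerically: 1/2 ≈ 0.5000000.
Is 1/2 < 1? YES.
Since P[∪ A_i] ≤ 1/2 < 1, the complement has P[∩ A_i^c] ≥ 1 − 1/2 = 1/2 > 0, so some outcome avoids every A_i.

31·p = 1/2 ≈ 0.5000000; existence CERTIFIED by the union bound.


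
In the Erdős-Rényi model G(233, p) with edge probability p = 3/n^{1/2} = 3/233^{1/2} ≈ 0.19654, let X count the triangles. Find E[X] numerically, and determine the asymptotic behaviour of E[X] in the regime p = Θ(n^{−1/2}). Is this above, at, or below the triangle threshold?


Number of potential triangles: C(233, 3) = 2081156.
Each occurs with probability p³ ≈ (0.19654)³ ≈ 7.5915400e-03.
By linearity: E[X] = C(233, 3)·p³ ≈ 2081156 · 7.5915400e-03 ≈ 15799.17895.
Since α = 1/2 < 1, p = c/n^{1/2} ≫ 1/n is above the triangle threshold p ~ 1/n. Asymptotically E[X] ~ (c³/6)·n^{3(1−α)} = (3³/6)·n^{1.5} → ∞; triangles are abundant w.h.p.

E[X] ≈ 15799.17895; in regime p = Θ(1/n^{1/2}) E[X] diverges (above the triangle threshold p ~ 1/n).


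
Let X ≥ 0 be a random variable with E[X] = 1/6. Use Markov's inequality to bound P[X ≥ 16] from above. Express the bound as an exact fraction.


μ = E[X] = 1/6, a = 16.
Markov: P[X ≥ 16] ≤ μ/a = (1/6)/16 = 1/96.
Numerically: ≈ 0.010417.
(Since a = 16 > μ = 0.166667, the bound 1/96 is < 1 and informative.)

P[X ≥ 16] ≤ 1/96 ≈ 0.010417.


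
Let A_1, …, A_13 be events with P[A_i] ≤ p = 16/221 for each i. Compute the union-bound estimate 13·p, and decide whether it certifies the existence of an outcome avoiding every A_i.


Union bound: P[∪_{i=1}^{13} A_i] ≤ Σ_i P[A_i] ≤ 13·p = 13·(16/221) = 16/17.
Numerically: 16/17 ≈ 0.941176.
Is 16/17 < 1? YES.
Since P[∪ A_i] ≤ 16/17 < 1, the complement has P[∩ A_i^c] ≥ 1 − 16/17 = 1/17 > 0, so some outcome avoids every A_i.

13·p = 16/17 ≈ 0.941176; existence CERTIFIED by the union bound.


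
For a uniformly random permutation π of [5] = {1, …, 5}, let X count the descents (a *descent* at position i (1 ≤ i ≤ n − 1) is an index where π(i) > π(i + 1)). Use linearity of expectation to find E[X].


Write X = Σ X_I over i = 1, …, 4, with X_I the indicator of one descent.
There are 4 indicators.
For each fixed i, the pair (π(i), π(i+1)) is a uniformly random ordered pair of distinct values from {1, …, 5}; by symmetry P[π(i) > π(i+1)] = 1/2.
By linearity: E[X] = 4 · (1/2) = (5 − 1) · (1/2) = 2 ≈ 2.00000.

E[X] = 2 = 2.00000.


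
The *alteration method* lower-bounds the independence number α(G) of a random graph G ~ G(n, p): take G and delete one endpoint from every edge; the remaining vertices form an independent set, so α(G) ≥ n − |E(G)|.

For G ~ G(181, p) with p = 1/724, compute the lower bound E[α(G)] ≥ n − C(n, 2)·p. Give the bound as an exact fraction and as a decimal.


E[|E(G)|] = C(181, 2)·p = 16290 · (1/724) = 45/2.
E[α(G)] ≥ n − E[|E(G)|] = 181 − 45/2 = 317/2.
Numerically: ≈ 158.50000.
(This is only a lower bound; the true E[α(G)] may be larger.)

E[α(G)] ≥ 317/2 ≈ 158.50000.


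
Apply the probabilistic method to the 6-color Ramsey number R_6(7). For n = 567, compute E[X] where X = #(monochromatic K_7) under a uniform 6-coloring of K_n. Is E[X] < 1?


E[X] = C(567, 7) · 6^{1 − 21} = 3601671315933933 · 6^{−20} = 3601671315933933/3656158440062976.
As a reduced fraction: E[X] = 44465077974493/45137758519296 ≈ 0.9851.
Is E[X] < 1? YES.
Since E[X] < 1, there exists a 6-coloring of K_{567} with no monochromatic K_7; hence R_6(7) > 567.

E[X] = 44465077974493/45137758519296 ≈ 0.9851; E[X] < 1, so R_6(7) > 567.


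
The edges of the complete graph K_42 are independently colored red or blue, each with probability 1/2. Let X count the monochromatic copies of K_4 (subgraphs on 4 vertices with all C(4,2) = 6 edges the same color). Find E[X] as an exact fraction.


Let X = Σ_S X_S over the C(42, 4) = 111930 subsets S of size 4, where X_S = 1 if the K_4 on S is monochromatic.
For a fixed S, the K_4 on S has C(4, 2) = 6 edges. P[all 6 edges red] = (1/2)^6, and likewise for blue, so P[monochromatic] = 2·(1/2)^6 = 2^{1 − 6} = 1/32.
By linearity of expectation: E[X] = C(42, 4) · 2^{1 − 6} = 111930 · 1/32 = 55965/16.
Numerically: E[X] ≈ 3497.81250.

E[X] = C(42,4)·2^(1−C(4,2)) = 55965/16 ≈ 3497.81250.


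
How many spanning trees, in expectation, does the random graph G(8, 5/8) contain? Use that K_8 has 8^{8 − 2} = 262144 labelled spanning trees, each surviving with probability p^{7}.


K_8 has 8^{8 − 2} = 262144 labelled spanning trees.
For each such spanning tree H, let X_H = 1 if all 7 edges of H are present in G. Then P[X_H = 1] = p^{7} = (5/8)^{7} = 78125/2097152.
Summing the indicators: E[X] = Σ_H E[X_H] = 262144 · p^{7} = 262144 · 78125/2097152 = 78125/8.
Numerically: E[X] ≈ 9.77e+03.

E[X] = 262144 · (5/8)^{7} = 78125/8 ≈ 9.77e+03.


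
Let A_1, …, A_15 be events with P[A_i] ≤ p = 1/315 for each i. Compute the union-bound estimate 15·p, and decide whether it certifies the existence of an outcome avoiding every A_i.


Union bound: P[∪_{i=1}^{15} A_i] ≤ Σ_i P[A_i] ≤ 15·p = 15·(1/315) = 1/21.
Numerically: 1/21 ≈ 0.04762.
Is 1/21 < 1? YES.
Since P[∪ A_i] ≤ 1/21 < 1, the complement has P[∩ A_i^c] ≥ 1 − 1/21 = 20/21 > 0, so some outcome avoids every A_i.

15·p = 1/21 ≈ 0.04762; existence CERTIFIED by the union bound.


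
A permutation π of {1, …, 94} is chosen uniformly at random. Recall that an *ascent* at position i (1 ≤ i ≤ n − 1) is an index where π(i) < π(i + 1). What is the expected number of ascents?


Write X = Σ X_I over i = 1, …, 93, with X_I the indicator of one ascent.
There are 93 indicators.
For each fixed i, the pair (π(i), π(i+1)) is a uniformly random ordered pair of distinct values from {1, …, 94}; by symmetry P[π(i) < π(i+1)] = 1/2.
By linearity: E[X] = 93 · (1/2) = (94 − 1) · (1/2) = 93/2 ≈ 46.5000.

E[X] = 93/2 = 46.5000.


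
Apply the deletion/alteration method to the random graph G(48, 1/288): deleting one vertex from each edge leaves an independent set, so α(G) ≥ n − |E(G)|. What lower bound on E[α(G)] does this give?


E[|E(G)|] = C(48, 2)·p = 1128 · (1/288) = 47/12.
E[α(G)] ≥ n − E[|E(G)|] = 48 − 47/12 = 529/12.
Numerically: ≈ 44.0833.
(This is only a lower bound; the true E[α(G)] may be larger.)

E[α(G)] ≥ 529/12 ≈ 44.0833.


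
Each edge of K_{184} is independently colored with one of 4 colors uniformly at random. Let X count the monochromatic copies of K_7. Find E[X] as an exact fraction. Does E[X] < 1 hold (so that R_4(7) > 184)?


E[X] = C(184, 7) · 4^{1 − 21} = 1262216571096 · 4^{−20} = 1262216571096/1099511627776.
As a reduced fraction: E[X] = 157777071387/137438953472 ≈ 1.14798.
Is E[X] < 1? NO.
Since E[X] ≥ 1, the first-moment bound is inconclusive at n = 184; it does NOT by itself certify R_4(7) > 184.

E[X] = 157777071387/137438953472 ≈ 1.14798; E[X] ≥ 1; first-moment method inconclusive here.


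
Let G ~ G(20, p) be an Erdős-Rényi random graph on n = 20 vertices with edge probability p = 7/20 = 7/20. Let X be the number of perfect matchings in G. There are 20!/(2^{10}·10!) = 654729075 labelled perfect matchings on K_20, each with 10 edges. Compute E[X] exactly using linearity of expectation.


K_20 has 20!/(2^{10}·10!) = 654729075 labelled perfect matchings.
For each such perfect matching H, let X_H = 1 if all 10 edges of H are present in G. Then P[X_H = 1] = p^{10} = (7/20)^{10} = 282475249/10240000000000.
By linearity of expectation: E[X] = Σ_H E[X_H] = 654729075 · p^{10} = 654729075 · 282475249/10240000000000 = 7397790339526587/409600000000.
Numerically: E[X] ≈ 18061.

E[X] = 654729075 · (7/20)^{10} = 7397790339526587/409600000000 ≈ 18061.


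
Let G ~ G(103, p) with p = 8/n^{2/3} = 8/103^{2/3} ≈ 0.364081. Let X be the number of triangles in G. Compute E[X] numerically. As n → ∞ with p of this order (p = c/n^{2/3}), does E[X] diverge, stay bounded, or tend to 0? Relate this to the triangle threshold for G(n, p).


Number of potential triangles: C(103, 3) = 176851.
Each occurs with probability p³ ≈ (0.364081)³ ≈ 4.82609105e-02.
By linearity: E[X] = C(103, 3)·p³ ≈ 176851 · 4.82609105e-02 ≈ 8534.990291.
Since α = 2/3 < 1, p = c/n^{2/3} ≫ 1/n is above the triangle threshold p ~ 1/n. Asymptotically E[X] ~ (c³/6)·n^{3(1−α)} = (8³/6)·n^{1} → ∞; triangles are abundant w.h.p.

E[X] ≈ 8534.990291; in regime p = Θ(1/n^{2/3}) E[X] diverges (above the triangle threshold p ~ 1/n).


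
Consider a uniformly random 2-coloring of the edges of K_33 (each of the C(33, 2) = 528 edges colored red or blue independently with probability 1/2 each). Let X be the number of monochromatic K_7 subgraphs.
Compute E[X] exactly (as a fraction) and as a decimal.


Let X = Σ_S X_S over the C(33, 7) = 4272048 subsets S of size 7, where X_S = 1 if the K_7 on S is monochromatic.
For a fixed S, the K_7 on S has C(7, 2) = 21 edges. P[all 21 edges red] = (1/2)^21, and likewise for blue, so P[monochromatic] = 2·(1/2)^21 = 2^{1 − 21} = 1/1048576.
By linearity of expectation: E[X] = C(33, 7) · 2^{1 − 21} = 4272048 · 1/1048576 = 267003/65536.
Numerically: E[X] ≈ 4.074142.

E[X] = C(33,7)·2^(1−C(7,2)) = 267003/65536 ≈ 4.074142.


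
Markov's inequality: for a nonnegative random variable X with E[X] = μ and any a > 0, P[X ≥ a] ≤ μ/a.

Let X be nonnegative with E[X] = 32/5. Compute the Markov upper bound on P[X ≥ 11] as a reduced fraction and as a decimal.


μ = E[X] = 32/5, a = 11.
Markov: P[X ≥ 11] ≤ μ/a = (32/5)/11 = 32/55.
Numerically: ≈ 0.5818.
(Since a = 11 > μ = 6.4000, the bound 32/55 is < 1 and informative.)

P[X ≥ 11] ≤ 32/55 ≈ 0.5818.


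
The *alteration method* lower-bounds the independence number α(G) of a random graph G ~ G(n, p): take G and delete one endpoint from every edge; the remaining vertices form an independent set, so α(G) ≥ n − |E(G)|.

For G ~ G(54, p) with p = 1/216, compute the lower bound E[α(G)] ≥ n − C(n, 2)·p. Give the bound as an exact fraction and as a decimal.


E[|E(G)|] = C(54, 2)·p = 1431 · (1/216) = 53/8.
E[α(G)] ≥ n − E[|E(G)|] = 54 − 53/8 = 379/8.
Numerically: ≈ 47.375000.
(This is only a lower bound; the true E[α(G)] may be larger.)

E[α(G)] ≥ 379/8 ≈ 47.375000.


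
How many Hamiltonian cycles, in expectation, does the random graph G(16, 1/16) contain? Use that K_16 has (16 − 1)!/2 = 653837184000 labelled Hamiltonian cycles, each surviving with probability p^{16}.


K_16 has (16 − 1)!/2 = 653837184000 labelled Hamiltonian cycles.
For each such Hamiltonian cycle H, let X_H = 1 if all 16 edges of H are present in G. Then P[X_H = 1] = p^{16} = (1/16)^{16} = 1/18446744073709551616.
By linearity: E[X] = Σ_H E[X_H] = 653837184000 · p^{16} = 653837184000 · 1/18446744073709551616 = 638512875/18014398509481984.
Numerically: E[X] ≈ 3.5445e-08.

E[X] = 653837184000 · (1/16)^{16} = 638512875/18014398509481984 ≈ 3.5445e-08.


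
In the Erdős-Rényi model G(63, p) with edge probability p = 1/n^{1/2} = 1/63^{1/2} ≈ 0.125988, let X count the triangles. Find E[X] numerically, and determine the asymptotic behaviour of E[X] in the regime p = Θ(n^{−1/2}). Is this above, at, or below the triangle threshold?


Number of potential triangles: C(63, 3) = 39711.
Each occurs with probability p³ ≈ (0.125988)³ ≈ 1.99981203e-03.
By linearity: E[X] = C(63, 3)·p³ ≈ 39711 · 1.99981203e-03 ≈ 79.414535.
Since α = 1/2 < 1, p = c/n^{1/2} ≫ 1/n is above the triangle threshold p ~ 1/n. Asymptotically E[X] ~ (c³/6)·n^{3(1−α)} = (1³/6)·n^{1.5} → ∞; triangles are abundant w.h.p.

E[X] ≈ 79.414535; in regime p = Θ(1/n^{1/2}) E[X] diverges (above the triangle threshold p ~ 1/n).


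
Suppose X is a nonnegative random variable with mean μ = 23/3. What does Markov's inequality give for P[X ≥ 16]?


μ = E[X] = 23/3, a = 16.
Markov: P[X ≥ 16] ≤ μ/a = (23/3)/16 = 23/48.
Numerically: ≈ 0.479167.
(Since a = 16 > μ = 7.666667, the bound 23/48 is < 1 and informative.)

P[X ≥ 16] ≤ 23/48 ≈ 0.479167.


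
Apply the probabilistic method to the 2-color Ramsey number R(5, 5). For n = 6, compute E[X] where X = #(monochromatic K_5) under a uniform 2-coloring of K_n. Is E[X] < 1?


E[X] = C(6, 5) · 2^{1 − 10} = 6 · 2^{−9} = 6/512.
As a reduced fraction: E[X] = 3/256 ≈ 0.012.
Is E[X] < 1? YES.
Since E[X] < 1, there exists a 2-coloring of K_{6} with no monochromatic K_5; hence R(5, 5) > 6.

E[X] = 3/256 ≈ 0.012; E[X] < 1, so R(5, 5) > 6.


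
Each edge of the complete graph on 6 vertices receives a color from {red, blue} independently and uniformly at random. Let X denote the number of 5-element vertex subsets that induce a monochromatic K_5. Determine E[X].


Let X = Σ_S X_S over the C(6, 5) = 6 subsets S of size 5, where X_S = 1 if the K_5 on S is monochromatic.
For a fixed S, the K_5 on S has C(5, 2) = 10 edges. P[all 10 edges red] = (1/2)^10, and likewise for blue, so P[monochromatic] = 2·(1/2)^10 = 2^{1 − 10} = 1/512.
Summing: E[X] = C(6, 5) · 2^{1 − 10} = 6 · 1/512 = 3/256.
Numerically: E[X] ≈ 0.0117.

E[X] = C(6,5)·2^(1−C(5,2)) = 3/256 ≈ 0.0117.


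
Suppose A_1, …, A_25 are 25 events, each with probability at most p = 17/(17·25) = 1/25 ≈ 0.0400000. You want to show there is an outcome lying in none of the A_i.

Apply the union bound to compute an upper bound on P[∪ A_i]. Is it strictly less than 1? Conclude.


Union bound: P[∪_{i=1}^{25} A_i] ≤ Σ_i P[A_i] ≤ 25·p = 25·(1/25) = 1.
Numerically: 1 ≈ 1.0000000.
Is 1 < 1? NO.
Since the bound 1 is ≥ 1, the union bound is uninformative here; it does NOT by itself certify existence.

25·p = 1 ≈ 1.0000000; existence NOT certified by the union bound.


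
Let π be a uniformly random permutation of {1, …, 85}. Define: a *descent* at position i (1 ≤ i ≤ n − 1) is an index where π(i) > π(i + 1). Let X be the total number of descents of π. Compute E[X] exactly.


Write X = Σ X_I over i = 1, …, 84, with X_I the indicator of one descent.
There are 84 indicators.
For each fixed i, the pair (π(i), π(i+1)) is a uniformly random ordered pair of distinct values from {1, …, 85}; by symmetry P[π(i) > π(i+1)] = 1/2.
By linearity: E[X] = 84 · (1/2) = (85 − 1) · (1/2) = 42 ≈ 42.0000.

E[X] = 42 = 42.0000.


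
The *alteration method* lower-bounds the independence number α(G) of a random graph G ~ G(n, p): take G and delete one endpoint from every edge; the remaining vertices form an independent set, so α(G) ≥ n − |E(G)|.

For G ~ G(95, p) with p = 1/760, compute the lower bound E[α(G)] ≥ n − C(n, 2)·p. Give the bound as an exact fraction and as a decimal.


E[|E(G)|] = C(95, 2)·p = 4465 · (1/760) = 47/8.
E[α(G)] ≥ n − E[|E(G)|] = 95 − 47/8 = 713/8.
Numerically: ≈ 89.125.
(This is only a lower bound; the true E[α(G)] may be larger.)

E[α(G)] ≥ 713/8 ≈ 89.125.


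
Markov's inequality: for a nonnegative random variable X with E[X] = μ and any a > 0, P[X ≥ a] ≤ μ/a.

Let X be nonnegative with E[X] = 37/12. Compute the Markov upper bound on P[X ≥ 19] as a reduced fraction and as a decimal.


μ = E[X] = 37/12, a = 19.
Markov: P[X ≥ 19] ≤ μ/a = (37/12)/19 = 37/228.
Numerically: ≈ 0.162.
(Since a = 19 > μ = 3.083, the bound 37/228 is < 1 and informative.)

P[X ≥ 19] ≤ 37/228 ≈ 0.162.


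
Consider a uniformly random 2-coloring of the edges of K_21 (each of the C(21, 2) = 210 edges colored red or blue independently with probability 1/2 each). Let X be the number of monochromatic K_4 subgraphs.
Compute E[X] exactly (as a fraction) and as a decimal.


Let X = Σ_S X_S over the C(21, 4) = 5985 subsets S of size 4, where X_S = 1 if the K_4 on S is monochromatic.
For a fixed S, the K_4 on S has C(4, 2) = 6 edges. P[all 6 edges red] = (1/2)^6, and likewise for blue, so P[monochromatic] = 2·(1/2)^6 = 2^{1 − 6} = 1/32.
Summing: E[X] = C(21, 4) · 2^{1 − 6} = 5985 · 1/32 = 5985/32.
Numerically: E[X] ≈ 187.0312.

E[X] = C(21,4)·2^(1−C(4,2)) = 5985/32 ≈ 187.0312.


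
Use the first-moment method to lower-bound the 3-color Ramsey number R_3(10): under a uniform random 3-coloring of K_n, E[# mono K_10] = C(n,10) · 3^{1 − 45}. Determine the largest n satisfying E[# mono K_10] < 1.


We need C(n, 10) · 3^{1 − 45} < 1, i.e. C(n, 10) < 3^{45 − 1} = 984770902183611232881.
Check values of n near the boundary:
  n = 567: C(567, 10) = 873787071273467749398; 873787071273467749398 < 984770902183611232881? YES
  n = 568: C(568, 10) = 889446337783744949208; 889446337783744949208 < 984770902183611232881? YES
  n = 569: C(569, 10) = 905357721286137524328; 905357721286137524328 < 984770902183611232881? YES
  n = 570: C(570, 10) = 921524823451961408691; 921524823451961408691 < 984770902183611232881? YES
  n = 571: C(571, 10) = 937951290893172842001; 937951290893172842001 < 984770902183611232881? YES
  n = 572: C(572, 10) = 954640815642161682606; 954640815642161682606 < 984770902183611232881? YES
  n = 573: C(573, 10) = 971597135635805762226; 971597135635805762226 < 984770902183611232881? YES
  n = 574: C(574, 10) = 988824035203816502691; 988824035203816502691 < 984770902183611232881? NO
The largest n with C(n, 10) < 984770902183611232881 is n = 573 (where E[X] = 35985079097622435638/36472996377170786403 ≈ 0.9866). Hence R_3(10) > 573, i.e. R_3(10) ≥ 574.

Largest n = 573; hence R_3(10) > 573.


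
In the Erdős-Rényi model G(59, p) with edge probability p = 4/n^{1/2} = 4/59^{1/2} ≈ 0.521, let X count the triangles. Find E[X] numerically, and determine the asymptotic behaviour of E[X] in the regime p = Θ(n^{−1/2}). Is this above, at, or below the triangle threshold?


Number of potential triangles: C(59, 3) = 32509.
Each occurs with probability p³ ≈ (0.521)³ ≈ 1.41222e-01.
By linearity: E[X] = C(59, 3)·p³ ≈ 32509 · 1.41222e-01 ≈ 4590.982.
Since α = 1/2 < 1, p = c/n^{1/2} ≫ 1/n is above the triangle threshold p ~ 1/n. Asymptotically E[X] ~ (c³/6)·n^{3(1−α)} = (4³/6)·n^{1.5} → ∞; triangles are abundant w.h.p.

E[X] ≈ 4590.982; in regime p = Θ(1/n^{1/2}) E[X] diverges (above the triangle threshold p ~ 1/n).


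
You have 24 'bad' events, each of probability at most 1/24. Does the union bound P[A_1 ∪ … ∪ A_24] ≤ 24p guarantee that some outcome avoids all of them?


Union bound: P[∪_{i=1}^{24} A_i] ≤ Σ_i P[A_i] ≤ 24·p = 24·(1/24) = 1.
Numerically: 1 ≈ 1.000.
Is 1 < 1? NO.
Since the bound 1 is ≥ 1, the union bound is uninformative here; it does NOT by itself certify existence.

24·p = 1 ≈ 1.000; existence NOT certified by the union bound.


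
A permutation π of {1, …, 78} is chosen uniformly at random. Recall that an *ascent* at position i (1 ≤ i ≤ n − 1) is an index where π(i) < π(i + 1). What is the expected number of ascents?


Write X = Σ X_I over i = 1, …, 77, with X_I the indicator of one ascent.
There are 77 indicators.
For each fixed i, the pair (π(i), π(i+1)) is a uniformly random ordered pair of distinct values from {1, …, 78}; by symmetry P[π(i) < π(i+1)] = 1/2.
By linearity: E[X] = 77 · (1/2) = (78 − 1) · (1/2) = 77/2 ≈ 38.5000.

E[X] = 77/2 = 38.5000.


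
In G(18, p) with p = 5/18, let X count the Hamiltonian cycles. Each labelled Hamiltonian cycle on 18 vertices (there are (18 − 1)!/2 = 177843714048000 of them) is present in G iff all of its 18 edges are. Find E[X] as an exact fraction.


K_18 has (18 − 1)!/2 = 177843714048000 labelled Hamiltonian cycles.
For each such Hamiltonian cycle H, let X_H = 1 if all 18 edges of H are present in G. Then P[X_H = 1] = p^{18} = (5/18)^{18} = 3814697265625/39346408075296537575424.
Summing the indicators: E[X] = Σ_H E[X_H] = 177843714048000 · p^{18} = 177843714048000 · 3814697265625/39346408075296537575424 = 56800365447998046875/3294258113514384.
Numerically: E[X] ≈ 1.72e+04.

E[X] = 177843714048000 · (5/18)^{18} = 56800365447998046875/3294258113514384 ≈ 1.72e+04.


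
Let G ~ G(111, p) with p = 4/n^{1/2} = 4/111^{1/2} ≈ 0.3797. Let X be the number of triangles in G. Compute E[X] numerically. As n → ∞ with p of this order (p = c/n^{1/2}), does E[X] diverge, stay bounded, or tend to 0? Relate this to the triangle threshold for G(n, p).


Number of potential triangles: C(111, 3) = 221815.
Each occurs with probability p³ ≈ (0.3797)³ ≈ 5.472623e-02.
By linearity: E[X] = C(111, 3)·p³ ≈ 221815 · 5.472623e-02 ≈ 12139.0980.
Since α = 1/2 < 1, p = c/n^{1/2} ≫ 1/n is above the triangle threshold p ~ 1/n. Asymptotically E[X] ~ (c³/6)·n^{3(1−α)} = (4³/6)·n^{1.5} → ∞; triangles are abundant w.h.p.

E[X] ≈ 12139.0980; in regime p = Θ(1/n^{1/2}) E[X] diverges (above the triangle threshold p ~ 1/n).
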